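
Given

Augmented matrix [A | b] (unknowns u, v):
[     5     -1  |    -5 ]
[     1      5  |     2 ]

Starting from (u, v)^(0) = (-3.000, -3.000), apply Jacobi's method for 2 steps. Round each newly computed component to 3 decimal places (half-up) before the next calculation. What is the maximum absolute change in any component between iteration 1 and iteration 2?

0.800

Iteration 1:
  u = (-5 - (-1)·-3.000) / (5) = -1.600
  v = (2 - (1)·-3.000) / (5) = 1.000
Iteration 2:
  u = (-5 - (-1)·1.000) / (5) = -0.800
  v = (2 - (1)·-1.600) / (5) = 0.720
Change: (0.800, -0.280) → max |·| = 0.800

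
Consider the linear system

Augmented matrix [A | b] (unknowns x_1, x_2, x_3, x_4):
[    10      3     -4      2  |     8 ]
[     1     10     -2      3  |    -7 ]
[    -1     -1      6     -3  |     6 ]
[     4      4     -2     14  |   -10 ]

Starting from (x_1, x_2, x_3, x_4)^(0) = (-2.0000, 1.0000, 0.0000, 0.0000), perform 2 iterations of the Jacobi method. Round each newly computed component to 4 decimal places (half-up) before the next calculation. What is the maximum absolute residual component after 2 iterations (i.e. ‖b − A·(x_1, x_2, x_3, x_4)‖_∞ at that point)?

Iteration 1:
  x_1 = (8 - (3)·1.0000 - (-4)·0.0000 - (2)·0.0000) / (10) = 0.5000
  x_2 = (-7 - (1)·-2.0000 - (-2)·0.0000 - (3)·0.0000) / (10) = -0.5000
  x_3 = (6 - (-1)·-2.0000 - (-1)·1.0000 - (-3)·0.0000) / (6) = 0.8333
  x_4 = (-10 - (4)·-2.0000 - (4)·1.0000 - (-2)·0.0000) / (14) = -0.4286
Iteration 2:
  x_1 = (8 - (3)·-0.5000 - (-4)·0.8333 - (2)·-0.4286) / (10) = 1.3690
  x_2 = (-7 - (1)·0.5000 - (-2)·0.8333 - (3)·-0.4286) / (10) = -0.4548
  x_3 = (6 - (-1)·0.5000 - (-1)·-0.5000 - (-3)·-0.4286) / (6) = 0.7857
  x_4 = (-10 - (4)·0.5000 - (4)·-0.5000 - (-2)·0.8333) / (14) = -0.5952
Residual b − A·x = (0.0076, -0.4640, 0.4144, -3.7526); ∞-norm = 3.7526

3.7526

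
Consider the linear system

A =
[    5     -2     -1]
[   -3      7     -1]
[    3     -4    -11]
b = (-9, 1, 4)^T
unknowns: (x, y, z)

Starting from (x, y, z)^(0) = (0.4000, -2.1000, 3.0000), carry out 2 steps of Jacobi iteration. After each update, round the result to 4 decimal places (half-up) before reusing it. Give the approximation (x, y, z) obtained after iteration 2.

Iteration 1:
  x = (-9 - (-2)·-2.1000 - (-1)·3.0000) / (5) = -2.0400
  y = (1 - (-3)·0.4000 - (-1)·3.0000) / (7) = 0.7429
  z = (4 - (3)·0.4000 - (-4)·-2.1000) / (-11) = 0.5091
Iteration 2:
  x = (-9 - (-2)·0.7429 - (-1)·0.5091) / (5) = -1.4010
  y = (1 - (-3)·-2.0400 - (-1)·0.5091) / (7) = -0.6587
  z = (4 - (3)·-2.0400 - (-4)·0.7429) / (-11) = -1.1901

(-1.4010, -0.6587, -1.1901)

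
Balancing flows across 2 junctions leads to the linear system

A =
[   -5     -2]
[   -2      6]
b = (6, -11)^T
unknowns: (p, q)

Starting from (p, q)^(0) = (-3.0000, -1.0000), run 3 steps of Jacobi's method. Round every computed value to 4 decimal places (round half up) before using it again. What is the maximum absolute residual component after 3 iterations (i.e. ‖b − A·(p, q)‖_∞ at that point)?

Iteration 1:
  p = (6 - (-2)·-1.0000) / (-5) = -0.8000
  q = (-11 - (-2)·-3.0000) / (6) = -2.8333
Iteration 2:
  p = (6 - (-2)·-2.8333) / (-5) = -0.0667
  q = (-11 - (-2)·-0.8000) / (6) = -2.1000
Iteration 3:
  p = (6 - (-2)·-2.1000) / (-5) = -0.3600
  q = (-11 - (-2)·-0.0667) / (6) = -1.8556
Residual b − A·x = (0.4888, -0.5864); ∞-norm = 0.5864

0.5864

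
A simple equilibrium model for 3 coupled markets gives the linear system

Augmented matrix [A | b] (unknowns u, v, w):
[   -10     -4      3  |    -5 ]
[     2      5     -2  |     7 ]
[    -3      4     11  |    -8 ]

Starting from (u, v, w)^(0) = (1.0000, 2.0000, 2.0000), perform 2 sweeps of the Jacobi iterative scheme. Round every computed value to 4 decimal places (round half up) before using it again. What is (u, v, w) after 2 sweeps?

Iteration 1:
  u = (-5 - (-4)·2.0000 - (3)·2.0000) / (-10) = 0.3000
  v = (7 - (2)·1.0000 - (-2)·2.0000) / (5) = 1.8000
  w = (-8 - (-3)·1.0000 - (4)·2.0000) / (11) = -1.1818
Iteration 2:
  u = (-5 - (-4)·1.8000 - (3)·-1.1818) / (-10) = -0.5745
  v = (7 - (2)·0.3000 - (-2)·-1.1818) / (5) = 0.8073
  w = (-8 - (-3)·0.3000 - (4)·1.8000) / (11) = -1.3000

(-0.5745, 0.8073, -1.3000)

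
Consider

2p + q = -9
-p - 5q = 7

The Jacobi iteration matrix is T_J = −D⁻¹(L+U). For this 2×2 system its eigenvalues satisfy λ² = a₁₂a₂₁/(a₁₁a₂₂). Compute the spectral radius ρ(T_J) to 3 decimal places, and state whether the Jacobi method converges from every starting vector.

a₁₂a₂₁/(a₁₁a₂₂) = (1)·(-1) / ((2)·(-5)) = 0.100000
ρ = √|0.100000| = √0.100000 = 0.316
ρ < 1, so Jacobi converges

0.316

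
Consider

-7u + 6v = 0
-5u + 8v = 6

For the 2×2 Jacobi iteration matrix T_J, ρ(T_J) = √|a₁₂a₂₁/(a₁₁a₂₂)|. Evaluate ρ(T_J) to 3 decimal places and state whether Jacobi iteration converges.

0.732

a₁₂a₂₁/(a₁₁a₂₂) = (6)·(-5) / ((-7)·(8)) = 0.535714
ρ = √|0.535714| = √0.535714 = 0.732
ρ < 1, so Jacobi converges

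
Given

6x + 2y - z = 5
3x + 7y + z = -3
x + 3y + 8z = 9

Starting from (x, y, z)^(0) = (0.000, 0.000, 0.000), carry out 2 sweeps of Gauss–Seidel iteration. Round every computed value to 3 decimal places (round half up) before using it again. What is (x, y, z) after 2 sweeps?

Iteration 1:
  x = (5 - (2)·0.000 - (-1)·0.000) / (6) = 0.833
  y = (-3 - (3)·0.833 - (1)·0.000) / (7) = -0.786
  z = (9 - (1)·0.833 - (3)·-0.786) / (8) = 1.316
Iteration 2:
  x = (5 - (2)·-0.786 - (-1)·1.316) / (6) = 1.315
  y = (-3 - (3)·1.315 - (1)·1.316) / (7) = -1.180
  z = (9 - (1)·1.315 - (3)·-1.180) / (8) = 1.403

(1.315, -1.180, 1.403)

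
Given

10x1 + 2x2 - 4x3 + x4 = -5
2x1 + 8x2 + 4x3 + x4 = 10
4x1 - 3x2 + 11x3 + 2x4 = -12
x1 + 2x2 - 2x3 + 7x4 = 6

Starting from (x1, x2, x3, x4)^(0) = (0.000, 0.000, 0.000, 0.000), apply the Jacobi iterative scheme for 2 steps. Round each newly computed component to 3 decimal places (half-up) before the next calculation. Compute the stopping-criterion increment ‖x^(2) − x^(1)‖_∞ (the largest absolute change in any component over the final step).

0.772

Iteration 1:
  x1 = (-5 - (2)·0.000 - (-4)·0.000 - (1)·0.000) / (10) = -0.500
  x2 = (10 - (2)·0.000 - (4)·0.000 - (1)·0.000) / (8) = 1.250
  x3 = (-12 - (4)·0.000 - (-3)·0.000 - (2)·0.000) / (11) = -1.091
  x4 = (6 - (1)·0.000 - (2)·0.000 - (-2)·0.000) / (7) = 0.857
Iteration 2:
  x1 = (-5 - (2)·1.250 - (-4)·-1.091 - (1)·0.857) / (10) = -1.272
  x2 = (10 - (2)·-0.500 - (4)·-1.091 - (1)·0.857) / (8) = 1.813
  x3 = (-12 - (4)·-0.500 - (-3)·1.250 - (2)·0.857) / (11) = -0.724
  x4 = (6 - (1)·-0.500 - (2)·1.250 - (-2)·-1.091) / (7) = 0.260
Change: (-0.772, 0.563, 0.367, -0.597) → max |·| = 0.772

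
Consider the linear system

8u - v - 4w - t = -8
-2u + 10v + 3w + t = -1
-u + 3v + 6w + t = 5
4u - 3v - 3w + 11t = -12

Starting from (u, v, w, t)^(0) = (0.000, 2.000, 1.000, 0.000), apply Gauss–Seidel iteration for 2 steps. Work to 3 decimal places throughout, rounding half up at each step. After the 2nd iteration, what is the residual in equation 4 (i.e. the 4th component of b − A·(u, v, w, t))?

Iteration 1:
  u = (-8 - (-1)·2.000 - (-4)·1.000 - (-1)·0.000) / (8) = -0.250
  v = (-1 - (-2)·-0.250 - (3)·1.000 - (1)·0.000) / (10) = -0.450
  w = (5 - (-1)·-0.250 - (3)·-0.450 - (1)·0.000) / (6) = 1.017
  t = (-12 - (4)·-0.250 - (-3)·-0.450 - (-3)·1.017) / (11) = -0.845
Iteration 2:
  u = (-8 - (-1)·-0.450 - (-4)·1.017 - (-1)·-0.845) / (8) = -0.653
  v = (-1 - (-2)·-0.653 - (3)·1.017 - (1)·-0.845) / (10) = -0.451
  w = (5 - (-1)·-0.653 - (3)·-0.451 - (1)·-0.845) / (6) = 1.091
  t = (-12 - (4)·-0.653 - (-3)·-0.451 - (-3)·1.091) / (11) = -0.679
Residual b − A·x = (0.458, -0.390, -0.167, 0.001)

0.001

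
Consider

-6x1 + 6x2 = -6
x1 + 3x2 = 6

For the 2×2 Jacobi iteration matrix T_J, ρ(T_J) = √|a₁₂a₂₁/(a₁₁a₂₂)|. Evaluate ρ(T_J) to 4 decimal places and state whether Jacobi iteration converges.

0.5774

a₁₂a₂₁/(a₁₁a₂₂) = (6)·(1) / ((-6)·(3)) = -0.333333
ρ = √|-0.333333| = √0.333333 = 0.5774
ρ < 1, so Jacobi converges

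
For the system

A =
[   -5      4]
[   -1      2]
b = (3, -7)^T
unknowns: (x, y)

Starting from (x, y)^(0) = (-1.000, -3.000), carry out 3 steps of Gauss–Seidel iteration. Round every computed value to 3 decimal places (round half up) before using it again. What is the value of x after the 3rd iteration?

Iteration 1:
  x = (3 - (4)·-3.000) / (-5) = -3.000
  y = (-7 - (-1)·-3.000) / (2) = -5.000
Iteration 2:
  x = (3 - (4)·-5.000) / (-5) = -4.600
  y = (-7 - (-1)·-4.600) / (2) = -5.800
Iteration 3:
  x = (3 - (4)·-5.800) / (-5) = -5.240
  y = (-7 - (-1)·-5.240) / (2) = -6.120

-5.240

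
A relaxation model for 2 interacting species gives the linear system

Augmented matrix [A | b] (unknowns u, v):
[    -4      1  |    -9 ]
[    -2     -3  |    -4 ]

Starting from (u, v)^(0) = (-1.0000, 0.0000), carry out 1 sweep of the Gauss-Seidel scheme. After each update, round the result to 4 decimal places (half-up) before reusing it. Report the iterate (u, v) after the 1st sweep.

(2.2500, -0.1667)

Iteration 1:
  u = (-9 - (1)·0.0000) / (-4) = 2.2500
  v = (-4 - (-2)·2.2500) / (-3) = -0.1667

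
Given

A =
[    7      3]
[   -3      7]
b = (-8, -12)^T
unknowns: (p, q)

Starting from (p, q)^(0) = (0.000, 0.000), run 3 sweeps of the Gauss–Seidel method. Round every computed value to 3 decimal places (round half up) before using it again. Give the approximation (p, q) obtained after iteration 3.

(-0.372, -1.874)

Iteration 1:
  p = (-8 - (3)·0.000) / (7) = -1.143
  q = (-12 - (-3)·-1.143) / (7) = -2.204
Iteration 2:
  p = (-8 - (3)·-2.204) / (7) = -0.198
  q = (-12 - (-3)·-0.198) / (7) = -1.799
Iteration 3:
  p = (-8 - (3)·-1.799) / (7) = -0.372
  q = (-12 - (-3)·-0.372) / (7) = -1.874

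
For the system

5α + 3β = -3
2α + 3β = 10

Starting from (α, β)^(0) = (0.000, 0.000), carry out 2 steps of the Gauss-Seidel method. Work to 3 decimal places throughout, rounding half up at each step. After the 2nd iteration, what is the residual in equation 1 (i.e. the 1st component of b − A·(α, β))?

-4.481

Iteration 1:
  α = (-3 - (3)·0.000) / (5) = -0.600
  β = (10 - (2)·-0.600) / (3) = 3.733
Iteration 2:
  α = (-3 - (3)·3.733) / (5) = -2.840
  β = (10 - (2)·-2.840) / (3) = 5.227
Residual b − A·x = (-4.481, -0.001)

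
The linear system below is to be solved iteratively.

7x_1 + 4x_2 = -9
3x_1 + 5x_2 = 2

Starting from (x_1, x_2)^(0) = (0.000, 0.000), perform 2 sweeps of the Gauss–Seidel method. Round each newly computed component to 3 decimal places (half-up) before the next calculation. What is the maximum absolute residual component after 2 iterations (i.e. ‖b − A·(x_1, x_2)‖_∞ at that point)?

1.607

Iteration 1:
  x_1 = (-9 - (4)·0.000) / (7) = -1.286
  x_2 = (2 - (3)·-1.286) / (5) = 1.172
Iteration 2:
  x_1 = (-9 - (4)·1.172) / (7) = -1.955
  x_2 = (2 - (3)·-1.955) / (5) = 1.573
Residual b − A·x = (-1.607, 0.000); ∞-norm = 1.607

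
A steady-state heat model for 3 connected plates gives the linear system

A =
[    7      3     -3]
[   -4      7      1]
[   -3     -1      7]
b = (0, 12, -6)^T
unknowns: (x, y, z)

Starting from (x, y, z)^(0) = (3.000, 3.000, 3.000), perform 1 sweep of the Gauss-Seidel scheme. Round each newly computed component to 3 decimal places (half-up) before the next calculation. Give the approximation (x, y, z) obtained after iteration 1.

(0.000, 1.286, -0.673)

Iteration 1:
  x = (0 - (3)·3.000 - (-3)·3.000) / (7) = 0.000
  y = (12 - (-4)·0.000 - (1)·3.000) / (7) = 1.286
  z = (-6 - (-3)·0.000 - (-1)·1.286) / (7) = -0.673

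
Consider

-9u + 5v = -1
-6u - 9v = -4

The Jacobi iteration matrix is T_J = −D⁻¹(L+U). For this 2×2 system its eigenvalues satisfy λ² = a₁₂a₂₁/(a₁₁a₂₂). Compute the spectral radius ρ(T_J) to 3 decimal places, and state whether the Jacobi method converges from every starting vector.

0.609

a₁₂a₂₁/(a₁₁a₂₂) = (5)·(-6) / ((-9)·(-9)) = -0.370370
ρ = √|-0.370370| = √0.370370 = 0.609
ρ < 1, so Jacobi converges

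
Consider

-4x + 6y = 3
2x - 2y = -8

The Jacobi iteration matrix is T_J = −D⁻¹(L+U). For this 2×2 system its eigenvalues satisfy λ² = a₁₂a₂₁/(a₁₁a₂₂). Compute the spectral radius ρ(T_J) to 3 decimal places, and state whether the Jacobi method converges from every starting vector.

a₁₂a₂₁/(a₁₁a₂₂) = (6)·(2) / ((-4)·(-2)) = 1.500000
ρ = √|1.500000| = √1.500000 = 1.225
ρ > 1, so Jacobi diverges

1.225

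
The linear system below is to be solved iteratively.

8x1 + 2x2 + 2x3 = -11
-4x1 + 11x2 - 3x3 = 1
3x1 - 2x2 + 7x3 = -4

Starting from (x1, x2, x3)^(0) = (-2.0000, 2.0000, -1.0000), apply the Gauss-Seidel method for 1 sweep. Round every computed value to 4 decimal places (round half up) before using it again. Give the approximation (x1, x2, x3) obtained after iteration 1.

Iteration 1:
  x1 = (-11 - (2)·2.0000 - (2)·-1.0000) / (8) = -1.6250
  x2 = (1 - (-4)·-1.6250 - (-3)·-1.0000) / (11) = -0.7727
  x3 = (-4 - (3)·-1.6250 - (-2)·-0.7727) / (7) = -0.0958

(-1.6250, -0.7727, -0.0958)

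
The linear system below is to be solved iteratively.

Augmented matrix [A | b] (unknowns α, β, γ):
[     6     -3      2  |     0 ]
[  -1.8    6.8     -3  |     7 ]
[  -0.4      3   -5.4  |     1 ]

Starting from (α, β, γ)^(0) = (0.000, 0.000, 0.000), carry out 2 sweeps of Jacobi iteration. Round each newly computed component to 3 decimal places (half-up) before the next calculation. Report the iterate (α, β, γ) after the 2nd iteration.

Iteration 1:
  α = (0 - (-3)·0.000 - (2)·0.000) / (6) = 0.000
  β = (7 - (-1.8)·0.000 - (-3)·0.000) / (6.8) = 1.029
  γ = (1 - (-0.4)·0.000 - (3)·0.000) / (-5.4) = -0.185
Iteration 2:
  α = (0 - (-3)·1.029 - (2)·-0.185) / (6) = 0.576
  β = (7 - (-1.8)·0.000 - (-3)·-0.185) / (6.8) = 0.948
  γ = (1 - (-0.4)·0.000 - (3)·1.029) / (-5.4) = 0.386

(0.576, 0.948, 0.386)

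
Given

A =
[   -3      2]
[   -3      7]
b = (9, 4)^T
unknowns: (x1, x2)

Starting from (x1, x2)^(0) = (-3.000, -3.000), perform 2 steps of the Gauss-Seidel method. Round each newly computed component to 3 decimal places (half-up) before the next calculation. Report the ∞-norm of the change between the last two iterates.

0.953

Iteration 1:
  x1 = (9 - (2)·-3.000) / (-3) = -5.000
  x2 = (4 - (-3)·-5.000) / (7) = -1.571
Iteration 2:
  x1 = (9 - (2)·-1.571) / (-3) = -4.047
  x2 = (4 - (-3)·-4.047) / (7) = -1.163
Change: (0.953, 0.408) → max |·| = 0.953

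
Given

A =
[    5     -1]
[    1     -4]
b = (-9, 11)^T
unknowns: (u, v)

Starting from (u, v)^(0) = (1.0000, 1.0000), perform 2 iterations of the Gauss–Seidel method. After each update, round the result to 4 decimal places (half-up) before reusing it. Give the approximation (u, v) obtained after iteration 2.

Iteration 1:
  u = (-9 - (-1)·1.0000) / (5) = -1.6000
  v = (11 - (1)·-1.6000) / (-4) = -3.1500
Iteration 2:
  u = (-9 - (-1)·-3.1500) / (5) = -2.4300
  v = (11 - (1)·-2.4300) / (-4) = -3.3575

(-2.4300, -3.3575)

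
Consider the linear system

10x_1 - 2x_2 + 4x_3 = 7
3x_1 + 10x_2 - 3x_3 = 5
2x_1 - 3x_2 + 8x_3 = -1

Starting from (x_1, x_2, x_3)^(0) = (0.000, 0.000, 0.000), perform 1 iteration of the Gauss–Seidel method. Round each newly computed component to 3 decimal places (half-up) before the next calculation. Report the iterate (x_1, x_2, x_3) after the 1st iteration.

(0.700, 0.290, -0.191)

Iteration 1:
  x_1 = (7 - (-2)·0.000 - (4)·0.000) / (10) = 0.700
  x_2 = (5 - (3)·0.700 - (-3)·0.000) / (10) = 0.290
  x_3 = (-1 - (2)·0.700 - (-3)·0.290) / (8) = -0.191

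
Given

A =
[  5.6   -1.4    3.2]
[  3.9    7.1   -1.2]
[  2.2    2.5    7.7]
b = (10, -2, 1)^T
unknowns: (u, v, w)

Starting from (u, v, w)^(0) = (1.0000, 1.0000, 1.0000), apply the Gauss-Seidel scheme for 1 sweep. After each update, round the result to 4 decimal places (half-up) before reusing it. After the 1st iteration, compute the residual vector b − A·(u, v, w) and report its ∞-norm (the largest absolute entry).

Iteration 1:
  u = (10 - (-1.4)·1.0000 - (3.2)·1.0000) / (5.6) = 1.4643
  v = (-2 - (3.9)·1.4643 - (-1.2)·1.0000) / (7.1) = -0.9170
  w = (1 - (2.2)·1.4643 - (2.5)·-0.9170) / (7.7) = 0.0092
Residual b − A·x = (0.4867, -1.1890, 0.0002); ∞-norm = 1.1890

1.1890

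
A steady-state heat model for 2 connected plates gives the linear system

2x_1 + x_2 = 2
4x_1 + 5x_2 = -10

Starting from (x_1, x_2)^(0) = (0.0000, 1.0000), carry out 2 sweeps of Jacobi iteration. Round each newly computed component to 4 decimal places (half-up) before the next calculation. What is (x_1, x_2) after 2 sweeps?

Iteration 1:
  x_1 = (2 - (1)·1.0000) / (2) = 0.5000
  x_2 = (-10 - (4)·0.0000) / (5) = -2.0000
Iteration 2:
  x_1 = (2 - (1)·-2.0000) / (2) = 2.0000
  x_2 = (-10 - (4)·0.5000) / (5) = -2.4000

(2.0000, -2.4000)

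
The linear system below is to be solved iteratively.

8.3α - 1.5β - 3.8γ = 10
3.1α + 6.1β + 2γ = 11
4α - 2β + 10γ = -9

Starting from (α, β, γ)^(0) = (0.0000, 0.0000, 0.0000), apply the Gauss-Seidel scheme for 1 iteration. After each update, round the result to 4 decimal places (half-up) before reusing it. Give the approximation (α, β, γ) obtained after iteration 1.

Iteration 1:
  α = (10 - (-1.5)·0.0000 - (-3.8)·0.0000) / (8.3) = 1.2048
  β = (11 - (3.1)·1.2048 - (2)·0.0000) / (6.1) = 1.1910
  γ = (-9 - (4)·1.2048 - (-2)·1.1910) / (10) = -1.1437

(1.2048, 1.1910, -1.1437)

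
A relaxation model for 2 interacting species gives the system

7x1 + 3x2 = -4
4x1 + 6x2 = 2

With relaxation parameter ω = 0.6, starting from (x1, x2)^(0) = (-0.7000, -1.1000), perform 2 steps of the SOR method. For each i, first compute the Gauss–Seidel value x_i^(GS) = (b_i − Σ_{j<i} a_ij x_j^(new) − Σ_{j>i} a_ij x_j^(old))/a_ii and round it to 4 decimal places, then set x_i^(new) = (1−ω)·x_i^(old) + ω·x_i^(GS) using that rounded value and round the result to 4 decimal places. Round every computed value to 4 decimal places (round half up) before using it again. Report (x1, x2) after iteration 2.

Iteration 1:
  x1: GS value = (-4 - (3)·-1.1000) / (7) = -0.1000;  x1 ← (1−ω)·-0.7000 + ω·-0.1000 = -0.3400
  x2: GS value = (2 - (4)·-0.3400) / (6) = 0.5600;  x2 ← (1−ω)·-1.1000 + ω·0.5600 = -0.1040
Iteration 2:
  x1: GS value = (-4 - (3)·-0.1040) / (7) = -0.5269;  x1 ← (1−ω)·-0.3400 + ω·-0.5269 = -0.4521
  x2: GS value = (2 - (4)·-0.4521) / (6) = 0.6347;  x2 ← (1−ω)·-0.1040 + ω·0.6347 = 0.3392

(-0.4521, 0.3392)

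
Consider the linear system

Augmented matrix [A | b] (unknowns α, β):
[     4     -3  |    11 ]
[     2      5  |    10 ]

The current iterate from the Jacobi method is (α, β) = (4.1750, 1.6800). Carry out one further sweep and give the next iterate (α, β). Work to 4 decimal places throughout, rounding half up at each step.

One sweep:
  α = (11 - (-3)·1.6800) / (4) = 4.0100
  β = (10 - (2)·4.1750) / (5) = 0.3300

(4.0100, 0.3300)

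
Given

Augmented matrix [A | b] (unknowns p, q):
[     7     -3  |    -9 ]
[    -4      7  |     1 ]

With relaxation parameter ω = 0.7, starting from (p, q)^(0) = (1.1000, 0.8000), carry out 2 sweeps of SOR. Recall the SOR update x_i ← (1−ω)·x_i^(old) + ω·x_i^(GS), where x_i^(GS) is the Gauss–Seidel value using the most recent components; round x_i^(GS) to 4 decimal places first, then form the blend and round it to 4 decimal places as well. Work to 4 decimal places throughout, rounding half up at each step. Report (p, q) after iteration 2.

(-0.9366, -0.2122)

Iteration 1:
  p: GS value = (-9 - (-3)·0.8000) / (7) = -0.9429;  p ← (1−ω)·1.1000 + ω·-0.9429 = -0.3300
  q: GS value = (1 - (-4)·-0.3300) / (7) = -0.0457;  q ← (1−ω)·0.8000 + ω·-0.0457 = 0.2080
Iteration 2:
  p: GS value = (-9 - (-3)·0.2080) / (7) = -1.1966;  p ← (1−ω)·-0.3300 + ω·-1.1966 = -0.9366
  q: GS value = (1 - (-4)·-0.9366) / (7) = -0.3923;  q ← (1−ω)·0.2080 + ω·-0.3923 = -0.2122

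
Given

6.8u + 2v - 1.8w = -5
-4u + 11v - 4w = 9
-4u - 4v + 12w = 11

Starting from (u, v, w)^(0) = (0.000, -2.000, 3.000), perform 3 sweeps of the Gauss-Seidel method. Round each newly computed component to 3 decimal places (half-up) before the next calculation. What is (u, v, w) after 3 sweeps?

(-0.811, 0.892, 0.944)

Iteration 1:
  u = (-5 - (2)·-2.000 - (-1.8)·3.000) / (6.8) = 0.647
  v = (9 - (-4)·0.647 - (-4)·3.000) / (11) = 2.144
  w = (11 - (-4)·0.647 - (-4)·2.144) / (12) = 1.847
Iteration 2:
  u = (-5 - (2)·2.144 - (-1.8)·1.847) / (6.8) = -0.877
  v = (9 - (-4)·-0.877 - (-4)·1.847) / (11) = 1.171
  w = (11 - (-4)·-0.877 - (-4)·1.171) / (12) = 1.015
Iteration 3:
  u = (-5 - (2)·1.171 - (-1.8)·1.015) / (6.8) = -0.811
  v = (9 - (-4)·-0.811 - (-4)·1.015) / (11) = 0.892
  w = (11 - (-4)·-0.811 - (-4)·0.892) / (12) = 0.944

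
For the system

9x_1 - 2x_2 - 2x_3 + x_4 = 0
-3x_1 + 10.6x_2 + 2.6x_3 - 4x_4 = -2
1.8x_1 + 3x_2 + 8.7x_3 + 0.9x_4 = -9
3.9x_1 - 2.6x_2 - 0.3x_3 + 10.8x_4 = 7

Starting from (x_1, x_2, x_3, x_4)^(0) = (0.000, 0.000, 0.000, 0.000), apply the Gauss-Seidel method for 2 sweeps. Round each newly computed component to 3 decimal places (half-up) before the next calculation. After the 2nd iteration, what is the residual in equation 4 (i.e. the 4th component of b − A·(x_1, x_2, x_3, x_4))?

Iteration 1:
  x_1 = (0 - (-2)·0.000 - (-2)·0.000 - (1)·0.000) / (9) = 0.000
  x_2 = (-2 - (-3)·0.000 - (2.6)·0.000 - (-4)·0.000) / (10.6) = -0.189
  x_3 = (-9 - (1.8)·0.000 - (3)·-0.189 - (0.9)·0.000) / (8.7) = -0.969
  x_4 = (7 - (3.9)·0.000 - (-2.6)·-0.189 - (-0.3)·-0.969) / (10.8) = 0.576
Iteration 2:
  x_1 = (0 - (-2)·-0.189 - (-2)·-0.969 - (1)·0.576) / (9) = -0.321
  x_2 = (-2 - (-3)·-0.321 - (2.6)·-0.969 - (-4)·0.576) / (10.6) = 0.176
  x_3 = (-9 - (1.8)·-0.321 - (3)·0.176 - (0.9)·0.576) / (8.7) = -1.088
  x_4 = (7 - (3.9)·-0.321 - (-2.6)·0.176 - (-0.3)·-1.088) / (10.8) = 0.776
Residual b − A·x = (0.289, 1.104, -0.183, 0.002)

0.002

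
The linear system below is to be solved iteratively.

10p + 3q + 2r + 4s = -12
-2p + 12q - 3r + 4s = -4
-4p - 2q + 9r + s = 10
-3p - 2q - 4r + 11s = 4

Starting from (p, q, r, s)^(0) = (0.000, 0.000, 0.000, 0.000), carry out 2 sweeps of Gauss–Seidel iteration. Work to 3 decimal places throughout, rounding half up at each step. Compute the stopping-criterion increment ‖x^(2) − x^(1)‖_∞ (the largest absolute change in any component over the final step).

0.083

Iteration 1:
  p = (-12 - (3)·0.000 - (2)·0.000 - (4)·0.000) / (10) = -1.200
  q = (-4 - (-2)·-1.200 - (-3)·0.000 - (4)·0.000) / (12) = -0.533
  r = (10 - (-4)·-1.200 - (-2)·-0.533 - (1)·0.000) / (9) = 0.459
  s = (4 - (-3)·-1.200 - (-2)·-0.533 - (-4)·0.459) / (11) = 0.106
Iteration 2:
  p = (-12 - (3)·-0.533 - (2)·0.459 - (4)·0.106) / (10) = -1.174
  q = (-4 - (-2)·-1.174 - (-3)·0.459 - (4)·0.106) / (12) = -0.450
  r = (10 - (-4)·-1.174 - (-2)·-0.450 - (1)·0.106) / (9) = 0.478
  s = (4 - (-3)·-1.174 - (-2)·-0.450 - (-4)·0.478) / (11) = 0.135
Change: (0.026, 0.083, 0.019, 0.029) → max |·| = 0.083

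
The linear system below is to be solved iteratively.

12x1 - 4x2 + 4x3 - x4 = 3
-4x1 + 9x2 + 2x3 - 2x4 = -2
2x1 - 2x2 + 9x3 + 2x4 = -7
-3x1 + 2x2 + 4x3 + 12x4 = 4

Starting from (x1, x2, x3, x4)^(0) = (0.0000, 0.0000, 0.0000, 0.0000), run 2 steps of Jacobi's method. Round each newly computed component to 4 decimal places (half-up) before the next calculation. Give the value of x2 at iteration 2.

Iteration 1:
  x1 = (3 - (-4)·0.0000 - (4)·0.0000 - (-1)·0.0000) / (12) = 0.2500
  x2 = (-2 - (-4)·0.0000 - (2)·0.0000 - (-2)·0.0000) / (9) = -0.2222
  x3 = (-7 - (2)·0.0000 - (-2)·0.0000 - (2)·0.0000) / (9) = -0.7778
  x4 = (4 - (-3)·0.0000 - (2)·0.0000 - (4)·0.0000) / (12) = 0.3333
Iteration 2:
  x1 = (3 - (-4)·-0.2222 - (4)·-0.7778 - (-1)·0.3333) / (12) = 0.4630
  x2 = (-2 - (-4)·0.2500 - (2)·-0.7778 - (-2)·0.3333) / (9) = 0.1358
  x3 = (-7 - (2)·0.2500 - (-2)·-0.2222 - (2)·0.3333) / (9) = -0.9568
  x4 = (4 - (-3)·0.2500 - (2)·-0.2222 - (4)·-0.7778) / (12) = 0.6921

0.1358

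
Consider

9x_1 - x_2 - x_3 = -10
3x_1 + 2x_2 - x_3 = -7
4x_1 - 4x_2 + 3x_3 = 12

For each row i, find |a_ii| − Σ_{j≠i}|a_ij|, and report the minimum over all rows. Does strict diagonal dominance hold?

row 1: |9| − (1+1) = 7
row 2: |2| − (3+1) = -2
row 3: |3| − (4+4) = -5
minimum over rows = -5 → not strictly diagonally dominant

-5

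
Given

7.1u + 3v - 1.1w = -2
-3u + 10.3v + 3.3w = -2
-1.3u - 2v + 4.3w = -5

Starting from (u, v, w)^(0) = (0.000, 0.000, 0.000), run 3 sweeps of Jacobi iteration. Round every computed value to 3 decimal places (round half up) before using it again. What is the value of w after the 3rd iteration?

Iteration 1:
  u = (-2 - (3)·0.000 - (-1.1)·0.000) / (7.1) = -0.282
  v = (-2 - (-3)·0.000 - (3.3)·0.000) / (10.3) = -0.194
  w = (-5 - (-1.3)·0.000 - (-2)·0.000) / (4.3) = -1.163
Iteration 2:
  u = (-2 - (3)·-0.194 - (-1.1)·-1.163) / (7.1) = -0.380
  v = (-2 - (-3)·-0.282 - (3.3)·-1.163) / (10.3) = 0.096
  w = (-5 - (-1.3)·-0.282 - (-2)·-0.194) / (4.3) = -1.338
Iteration 3:
  u = (-2 - (3)·0.096 - (-1.1)·-1.338) / (7.1) = -0.530
  v = (-2 - (-3)·-0.380 - (3.3)·-1.338) / (10.3) = 0.124
  w = (-5 - (-1.3)·-0.380 - (-2)·0.096) / (4.3) = -1.233

-1.233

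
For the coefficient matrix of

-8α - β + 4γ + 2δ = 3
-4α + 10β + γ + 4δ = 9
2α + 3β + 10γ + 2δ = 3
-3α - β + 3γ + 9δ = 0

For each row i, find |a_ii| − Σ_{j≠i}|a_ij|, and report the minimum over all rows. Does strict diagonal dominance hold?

1

row 1: |-8| − (1+4+2) = 1
row 2: |10| − (4+1+4) = 1
row 3: |10| − (2+3+2) = 3
row 4: |9| − (3+1+3) = 2
minimum over rows = 1 → strictly diagonally dominant (convergence guaranteed)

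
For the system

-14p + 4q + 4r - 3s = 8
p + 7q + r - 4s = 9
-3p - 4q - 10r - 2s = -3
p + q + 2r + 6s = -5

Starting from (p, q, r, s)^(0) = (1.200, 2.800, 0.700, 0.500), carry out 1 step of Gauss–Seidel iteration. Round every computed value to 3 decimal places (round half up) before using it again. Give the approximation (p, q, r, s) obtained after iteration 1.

Iteration 1:
  p = (8 - (4)·2.800 - (4)·0.700 - (-3)·0.500) / (-14) = 0.321
  q = (9 - (1)·0.321 - (1)·0.700 - (-4)·0.500) / (7) = 1.426
  r = (-3 - (-3)·0.321 - (-4)·1.426 - (-2)·0.500) / (-10) = -0.467
  s = (-5 - (1)·0.321 - (1)·1.426 - (2)·-0.467) / (6) = -0.969

(0.321, 1.426, -0.467, -0.969)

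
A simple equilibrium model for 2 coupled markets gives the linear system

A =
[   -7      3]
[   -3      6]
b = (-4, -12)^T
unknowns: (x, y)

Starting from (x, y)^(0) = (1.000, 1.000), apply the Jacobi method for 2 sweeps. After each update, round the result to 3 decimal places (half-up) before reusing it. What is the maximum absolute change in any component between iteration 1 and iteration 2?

1.071

Iteration 1:
  x = (-4 - (3)·1.000) / (-7) = 1.000
  y = (-12 - (-3)·1.000) / (6) = -1.500
Iteration 2:
  x = (-4 - (3)·-1.500) / (-7) = -0.071
  y = (-12 - (-3)·1.000) / (6) = -1.500
Change: (-1.071, 0.000) → max |·| = 1.071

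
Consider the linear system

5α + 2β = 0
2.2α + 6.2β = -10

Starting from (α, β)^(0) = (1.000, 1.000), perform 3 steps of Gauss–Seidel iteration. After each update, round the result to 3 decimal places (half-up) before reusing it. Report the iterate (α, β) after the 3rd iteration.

(0.729, -1.872)

Iteration 1:
  α = (0 - (2)·1.000) / (5) = -0.400
  β = (-10 - (2.2)·-0.400) / (6.2) = -1.471
Iteration 2:
  α = (0 - (2)·-1.471) / (5) = 0.588
  β = (-10 - (2.2)·0.588) / (6.2) = -1.822
Iteration 3:
  α = (0 - (2)·-1.822) / (5) = 0.729
  β = (-10 - (2.2)·0.729) / (6.2) = -1.872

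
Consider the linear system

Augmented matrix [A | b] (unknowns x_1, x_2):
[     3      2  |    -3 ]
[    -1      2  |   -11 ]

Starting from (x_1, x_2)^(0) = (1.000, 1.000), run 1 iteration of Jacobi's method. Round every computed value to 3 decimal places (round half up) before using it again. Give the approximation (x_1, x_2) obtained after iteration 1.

(-1.667, -5.000)

Iteration 1:
  x_1 = (-3 - (2)·1.000) / (3) = -1.667
  x_2 = (-11 - (-1)·1.000) / (2) = -5.000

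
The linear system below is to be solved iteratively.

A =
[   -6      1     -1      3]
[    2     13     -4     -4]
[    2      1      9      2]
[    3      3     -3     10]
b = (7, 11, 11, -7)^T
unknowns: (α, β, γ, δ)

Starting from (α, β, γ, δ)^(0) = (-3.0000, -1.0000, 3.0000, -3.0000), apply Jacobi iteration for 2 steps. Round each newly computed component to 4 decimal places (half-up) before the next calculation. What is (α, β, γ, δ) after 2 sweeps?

(-0.6932, 2.6103, 1.5065, 0.7077)

Iteration 1:
  α = (7 - (1)·-1.0000 - (-1)·3.0000 - (3)·-3.0000) / (-6) = -3.3333
  β = (11 - (2)·-3.0000 - (-4)·3.0000 - (-4)·-3.0000) / (13) = 1.3077
  γ = (11 - (2)·-3.0000 - (1)·-1.0000 - (2)·-3.0000) / (9) = 2.6667
  δ = (-7 - (3)·-3.0000 - (3)·-1.0000 - (-3)·3.0000) / (10) = 1.4000
Iteration 2:
  α = (7 - (1)·1.3077 - (-1)·2.6667 - (3)·1.4000) / (-6) = -0.6932
  β = (11 - (2)·-3.3333 - (-4)·2.6667 - (-4)·1.4000) / (13) = 2.6103
  γ = (11 - (2)·-3.3333 - (1)·1.3077 - (2)·1.4000) / (9) = 1.5065
  δ = (-7 - (3)·-3.3333 - (3)·1.3077 - (-3)·2.6667) / (10) = 0.7077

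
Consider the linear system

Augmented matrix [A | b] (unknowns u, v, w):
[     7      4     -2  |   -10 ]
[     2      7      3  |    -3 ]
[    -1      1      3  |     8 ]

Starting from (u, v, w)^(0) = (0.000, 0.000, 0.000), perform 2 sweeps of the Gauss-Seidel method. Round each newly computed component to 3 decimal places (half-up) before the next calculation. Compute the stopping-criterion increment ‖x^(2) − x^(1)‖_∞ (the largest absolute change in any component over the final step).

1.125

Iteration 1:
  u = (-10 - (4)·0.000 - (-2)·0.000) / (7) = -1.429
  v = (-3 - (2)·-1.429 - (3)·0.000) / (7) = -0.020
  w = (8 - (-1)·-1.429 - (1)·-0.020) / (3) = 2.197
Iteration 2:
  u = (-10 - (4)·-0.020 - (-2)·2.197) / (7) = -0.789
  v = (-3 - (2)·-0.789 - (3)·2.197) / (7) = -1.145
  w = (8 - (-1)·-0.789 - (1)·-1.145) / (3) = 2.785
Change: (0.640, -1.125, 0.588) → max |·| = 1.125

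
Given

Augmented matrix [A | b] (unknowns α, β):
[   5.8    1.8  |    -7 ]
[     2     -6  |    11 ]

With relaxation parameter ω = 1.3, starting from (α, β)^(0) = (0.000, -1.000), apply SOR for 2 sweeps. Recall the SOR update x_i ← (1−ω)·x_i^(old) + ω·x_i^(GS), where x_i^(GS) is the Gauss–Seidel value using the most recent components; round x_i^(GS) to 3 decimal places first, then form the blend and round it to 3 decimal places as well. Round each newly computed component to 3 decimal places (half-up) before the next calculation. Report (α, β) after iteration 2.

Iteration 1:
  α: GS value = (-7 - (1.8)·-1.000) / (5.8) = -0.897;  α ← (1−ω)·0.000 + ω·-0.897 = -1.166
  β: GS value = (11 - (2)·-1.166) / (-6) = -2.222;  β ← (1−ω)·-1.000 + ω·-2.222 = -2.589
Iteration 2:
  α: GS value = (-7 - (1.8)·-2.589) / (5.8) = -0.403;  α ← (1−ω)·-1.166 + ω·-0.403 = -0.174
  β: GS value = (11 - (2)·-0.174) / (-6) = -1.891;  β ← (1−ω)·-2.589 + ω·-1.891 = -1.682

(-0.174, -1.682)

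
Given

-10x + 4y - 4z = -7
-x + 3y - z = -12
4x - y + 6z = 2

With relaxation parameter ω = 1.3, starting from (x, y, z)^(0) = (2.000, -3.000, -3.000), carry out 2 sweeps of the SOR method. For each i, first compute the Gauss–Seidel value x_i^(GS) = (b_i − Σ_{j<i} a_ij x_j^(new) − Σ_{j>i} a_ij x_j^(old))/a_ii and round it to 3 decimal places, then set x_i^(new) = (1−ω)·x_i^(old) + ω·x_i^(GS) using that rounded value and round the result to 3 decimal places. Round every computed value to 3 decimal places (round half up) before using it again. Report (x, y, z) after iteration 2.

(-1.964, -4.462, 1.204)

Iteration 1:
  x: GS value = (-7 - (4)·-3.000 - (-4)·-3.000) / (-10) = 0.700;  x ← (1−ω)·2.000 + ω·0.700 = 0.310
  y: GS value = (-12 - (-1)·0.310 - (-1)·-3.000) / (3) = -4.897;  y ← (1−ω)·-3.000 + ω·-4.897 = -5.466
  z: GS value = (2 - (4)·0.310 - (-1)·-5.466) / (6) = -0.784;  z ← (1−ω)·-3.000 + ω·-0.784 = -0.119
Iteration 2:
  x: GS value = (-7 - (4)·-5.466 - (-4)·-0.119) / (-10) = -1.439;  x ← (1−ω)·0.310 + ω·-1.439 = -1.964
  y: GS value = (-12 - (-1)·-1.964 - (-1)·-0.119) / (3) = -4.694;  y ← (1−ω)·-5.466 + ω·-4.694 = -4.462
  z: GS value = (2 - (4)·-1.964 - (-1)·-4.462) / (6) = 0.899;  z ← (1−ω)·-0.119 + ω·0.899 = 1.204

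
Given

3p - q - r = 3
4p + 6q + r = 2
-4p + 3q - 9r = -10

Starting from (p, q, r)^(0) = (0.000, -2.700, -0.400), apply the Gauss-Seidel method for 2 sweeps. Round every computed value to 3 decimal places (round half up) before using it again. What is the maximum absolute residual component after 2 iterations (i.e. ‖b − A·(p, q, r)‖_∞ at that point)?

Iteration 1:
  p = (3 - (-1)·-2.700 - (-1)·-0.400) / (3) = -0.033
  q = (2 - (4)·-0.033 - (1)·-0.400) / (6) = 0.422
  r = (-10 - (-4)·-0.033 - (3)·0.422) / (-9) = 1.266
Iteration 2:
  p = (3 - (-1)·0.422 - (-1)·1.266) / (3) = 1.563
  q = (2 - (4)·1.563 - (1)·1.266) / (6) = -0.920
  r = (-10 - (-4)·1.563 - (3)·-0.920) / (-9) = 0.110
Residual b − A·x = (-2.499, 1.158, 0.002); ∞-norm = 2.499

2.499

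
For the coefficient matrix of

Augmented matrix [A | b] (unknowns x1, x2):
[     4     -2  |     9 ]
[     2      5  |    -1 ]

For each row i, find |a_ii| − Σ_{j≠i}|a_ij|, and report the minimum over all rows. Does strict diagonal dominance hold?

row 1: |4| − (2) = 2
row 2: |5| − (2) = 3
minimum over rows = 2 → strictly diagonally dominant (convergence guaranteed)

2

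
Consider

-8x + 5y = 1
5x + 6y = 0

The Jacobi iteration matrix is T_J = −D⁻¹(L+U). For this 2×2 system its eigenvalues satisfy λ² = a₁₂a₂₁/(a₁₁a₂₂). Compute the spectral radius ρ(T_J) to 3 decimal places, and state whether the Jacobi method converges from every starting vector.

0.722

a₁₂a₂₁/(a₁₁a₂₂) = (5)·(5) / ((-8)·(6)) = -0.520833
ρ = √|-0.520833| = √0.520833 = 0.722
ρ < 1, so Jacobi converges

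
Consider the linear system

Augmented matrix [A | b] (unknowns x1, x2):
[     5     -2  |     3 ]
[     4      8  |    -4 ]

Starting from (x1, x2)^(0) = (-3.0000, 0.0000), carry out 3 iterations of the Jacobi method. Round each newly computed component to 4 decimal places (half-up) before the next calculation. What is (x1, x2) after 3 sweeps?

Iteration 1:
  x1 = (3 - (-2)·0.0000) / (5) = 0.6000
  x2 = (-4 - (4)·-3.0000) / (8) = 1.0000
Iteration 2:
  x1 = (3 - (-2)·1.0000) / (5) = 1.0000
  x2 = (-4 - (4)·0.6000) / (8) = -0.8000
Iteration 3:
  x1 = (3 - (-2)·-0.8000) / (5) = 0.2800
  x2 = (-4 - (4)·1.0000) / (8) = -1.0000

(0.2800, -1.0000)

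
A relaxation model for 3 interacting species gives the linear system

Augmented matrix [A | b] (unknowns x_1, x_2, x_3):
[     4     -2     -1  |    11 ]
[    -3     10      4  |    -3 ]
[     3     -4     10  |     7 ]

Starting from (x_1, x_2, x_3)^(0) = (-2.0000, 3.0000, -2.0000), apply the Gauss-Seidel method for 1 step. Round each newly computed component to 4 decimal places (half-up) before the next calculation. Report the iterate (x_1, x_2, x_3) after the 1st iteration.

(3.7500, 1.6250, 0.2250)

Iteration 1:
  x_1 = (11 - (-2)·3.0000 - (-1)·-2.0000) / (4) = 3.7500
  x_2 = (-3 - (-3)·3.7500 - (4)·-2.0000) / (10) = 1.6250
  x_3 = (7 - (3)·3.7500 - (-4)·1.6250) / (10) = 0.2250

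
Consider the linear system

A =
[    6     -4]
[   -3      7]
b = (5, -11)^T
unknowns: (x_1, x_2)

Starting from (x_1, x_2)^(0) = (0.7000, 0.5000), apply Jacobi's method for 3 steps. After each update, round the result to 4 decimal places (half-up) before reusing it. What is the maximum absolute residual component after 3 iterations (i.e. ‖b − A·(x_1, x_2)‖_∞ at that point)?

2.0250

Iteration 1:
  x_1 = (5 - (-4)·0.5000) / (6) = 1.1667
  x_2 = (-11 - (-3)·0.7000) / (7) = -1.2714
Iteration 2:
  x_1 = (5 - (-4)·-1.2714) / (6) = -0.0143
  x_2 = (-11 - (-3)·1.1667) / (7) = -1.0714
Iteration 3:
  x_1 = (5 - (-4)·-1.0714) / (6) = 0.1191
  x_2 = (-11 - (-3)·-0.0143) / (7) = -1.5776
Residual b − A·x = (-2.0250, 0.4005); ∞-norm = 2.0250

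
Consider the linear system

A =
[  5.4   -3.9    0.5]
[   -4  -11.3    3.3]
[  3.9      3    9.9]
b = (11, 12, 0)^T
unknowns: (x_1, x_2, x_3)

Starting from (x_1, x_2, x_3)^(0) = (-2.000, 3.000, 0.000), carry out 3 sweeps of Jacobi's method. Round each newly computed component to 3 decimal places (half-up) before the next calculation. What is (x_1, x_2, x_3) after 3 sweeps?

Iteration 1:
  x_1 = (11 - (-3.9)·3.000 - (0.5)·0.000) / (5.4) = 4.204
  x_2 = (12 - (-4)·-2.000 - (3.3)·0.000) / (-11.3) = -0.354
  x_3 = (0 - (3.9)·-2.000 - (3)·3.000) / (9.9) = -0.121
Iteration 2:
  x_1 = (11 - (-3.9)·-0.354 - (0.5)·-0.121) / (5.4) = 1.793
  x_2 = (12 - (-4)·4.204 - (3.3)·-0.121) / (-11.3) = -2.585
  x_3 = (0 - (3.9)·4.204 - (3)·-0.354) / (9.9) = -1.549
Iteration 3:
  x_1 = (11 - (-3.9)·-2.585 - (0.5)·-1.549) / (5.4) = 0.314
  x_2 = (12 - (-4)·1.793 - (3.3)·-1.549) / (-11.3) = -2.149
  x_3 = (0 - (3.9)·1.793 - (3)·-2.585) / (9.9) = 0.077

(0.314, -2.149, 0.077)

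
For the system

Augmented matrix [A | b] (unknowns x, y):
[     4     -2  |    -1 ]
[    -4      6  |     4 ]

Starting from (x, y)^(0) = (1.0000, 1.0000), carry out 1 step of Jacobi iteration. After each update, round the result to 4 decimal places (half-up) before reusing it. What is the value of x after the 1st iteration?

Iteration 1:
  x = (-1 - (-2)·1.0000) / (4) = 0.2500
  y = (4 - (-4)·1.0000) / (6) = 1.3333

0.2500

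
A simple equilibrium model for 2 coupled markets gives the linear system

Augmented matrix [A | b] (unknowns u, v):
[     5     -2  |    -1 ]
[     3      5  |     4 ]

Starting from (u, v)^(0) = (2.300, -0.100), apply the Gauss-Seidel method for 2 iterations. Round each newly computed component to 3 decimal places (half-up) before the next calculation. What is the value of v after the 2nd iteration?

Iteration 1:
  u = (-1 - (-2)·-0.100) / (5) = -0.240
  v = (4 - (3)·-0.240) / (5) = 0.944
Iteration 2:
  u = (-1 - (-2)·0.944) / (5) = 0.178
  v = (4 - (3)·0.178) / (5) = 0.693

0.693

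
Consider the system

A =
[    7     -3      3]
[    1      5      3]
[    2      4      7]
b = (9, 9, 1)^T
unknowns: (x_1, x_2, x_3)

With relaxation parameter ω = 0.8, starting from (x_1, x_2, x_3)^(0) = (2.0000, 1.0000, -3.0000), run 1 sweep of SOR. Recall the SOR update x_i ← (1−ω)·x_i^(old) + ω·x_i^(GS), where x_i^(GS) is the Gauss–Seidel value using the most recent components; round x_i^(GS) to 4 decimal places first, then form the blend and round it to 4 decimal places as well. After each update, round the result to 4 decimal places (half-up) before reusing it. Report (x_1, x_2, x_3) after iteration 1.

Iteration 1:
  x_1: GS value = (9 - (-3)·1.0000 - (3)·-3.0000) / (7) = 3.0000;  x_1 ← (1−ω)·2.0000 + ω·3.0000 = 2.8000
  x_2: GS value = (9 - (1)·2.8000 - (3)·-3.0000) / (5) = 3.0400;  x_2 ← (1−ω)·1.0000 + ω·3.0400 = 2.6320
  x_3: GS value = (1 - (2)·2.8000 - (4)·2.6320) / (7) = -2.1611;  x_3 ← (1−ω)·-3.0000 + ω·-2.1611 = -2.3289

(2.8000, 2.6320, -2.3289)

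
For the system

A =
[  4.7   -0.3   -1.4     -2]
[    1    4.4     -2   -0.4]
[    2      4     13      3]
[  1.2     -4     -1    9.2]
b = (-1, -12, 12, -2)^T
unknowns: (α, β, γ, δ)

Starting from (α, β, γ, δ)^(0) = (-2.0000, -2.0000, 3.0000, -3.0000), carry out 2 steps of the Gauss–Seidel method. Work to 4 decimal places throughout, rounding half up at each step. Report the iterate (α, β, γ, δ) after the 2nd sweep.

(0.1186, -1.8113, 1.5836, -0.8483)

Iteration 1:
  α = (-1 - (-0.3)·-2.0000 - (-1.4)·3.0000 - (-2)·-3.0000) / (4.7) = -0.7234
  β = (-12 - (1)·-0.7234 - (-2)·3.0000 - (-0.4)·-3.0000) / (4.4) = -1.4720
  γ = (12 - (2)·-0.7234 - (4)·-1.4720 - (3)·-3.0000) / (13) = 2.1796
  δ = (-2 - (1.2)·-0.7234 - (-4)·-1.4720 - (-1)·2.1796) / (9.2) = -0.5261
Iteration 2:
  α = (-1 - (-0.3)·-1.4720 - (-1.4)·2.1796 - (-2)·-0.5261) / (4.7) = 0.1186
  β = (-12 - (1)·0.1186 - (-2)·2.1796 - (-0.4)·-0.5261) / (4.4) = -1.8113
  γ = (12 - (2)·0.1186 - (4)·-1.8113 - (3)·-0.5261) / (13) = 1.5836
  δ = (-2 - (1.2)·0.1186 - (-4)·-1.8113 - (-1)·1.5836) / (9.2) = -0.8483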